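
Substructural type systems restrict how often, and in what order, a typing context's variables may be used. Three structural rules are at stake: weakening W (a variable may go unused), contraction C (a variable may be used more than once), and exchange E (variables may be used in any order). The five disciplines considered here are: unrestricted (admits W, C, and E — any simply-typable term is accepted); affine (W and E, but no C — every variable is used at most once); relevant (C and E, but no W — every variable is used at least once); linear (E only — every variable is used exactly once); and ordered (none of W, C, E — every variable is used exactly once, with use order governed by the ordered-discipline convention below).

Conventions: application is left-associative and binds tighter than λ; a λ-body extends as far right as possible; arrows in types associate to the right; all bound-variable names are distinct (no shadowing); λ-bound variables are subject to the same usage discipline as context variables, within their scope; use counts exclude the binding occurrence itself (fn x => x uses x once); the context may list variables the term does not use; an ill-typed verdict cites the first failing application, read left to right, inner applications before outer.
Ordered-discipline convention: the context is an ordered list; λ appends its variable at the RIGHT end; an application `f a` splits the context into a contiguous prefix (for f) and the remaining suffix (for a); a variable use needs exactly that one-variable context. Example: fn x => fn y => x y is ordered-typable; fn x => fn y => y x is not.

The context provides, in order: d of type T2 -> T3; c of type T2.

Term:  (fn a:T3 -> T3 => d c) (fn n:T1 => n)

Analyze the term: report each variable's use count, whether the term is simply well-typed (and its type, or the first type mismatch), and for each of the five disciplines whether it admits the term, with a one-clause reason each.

use counts: d=1; c=1; a [bound]=0; n [bound]=1
uses in reading order: d, c, n
typing: ill-typed: argument of type T1 -> T1 where T3 -> T3 is required
ordered: ✗ — the type mismatch rejects it
linear: ✗ — not simply typable
affine: ✗ — fails simple typing
relevant: ✗ — a type mismatch blocks all five
unrestricted: ✗ — the type mismatch rejects it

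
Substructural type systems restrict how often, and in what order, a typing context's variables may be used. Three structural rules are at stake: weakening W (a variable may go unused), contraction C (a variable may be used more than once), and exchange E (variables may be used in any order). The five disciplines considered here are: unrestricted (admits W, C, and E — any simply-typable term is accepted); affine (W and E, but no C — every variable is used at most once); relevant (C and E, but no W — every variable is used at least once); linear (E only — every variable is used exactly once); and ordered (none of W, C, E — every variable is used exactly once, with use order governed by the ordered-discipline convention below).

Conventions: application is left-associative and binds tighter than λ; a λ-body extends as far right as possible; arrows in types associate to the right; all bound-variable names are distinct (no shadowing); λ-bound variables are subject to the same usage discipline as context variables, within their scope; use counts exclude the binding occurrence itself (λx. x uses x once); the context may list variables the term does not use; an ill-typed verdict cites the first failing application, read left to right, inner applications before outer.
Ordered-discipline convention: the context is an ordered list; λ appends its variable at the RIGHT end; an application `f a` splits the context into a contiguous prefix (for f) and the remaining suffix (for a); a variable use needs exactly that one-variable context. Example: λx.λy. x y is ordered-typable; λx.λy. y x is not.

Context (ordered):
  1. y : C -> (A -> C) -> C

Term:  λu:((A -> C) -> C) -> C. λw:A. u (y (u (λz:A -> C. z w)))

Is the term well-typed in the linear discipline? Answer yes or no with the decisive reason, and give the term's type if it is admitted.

no — repeated use of u ×2
usage: y=1; u (λ-bound)=2; w (λ-bound)=1; z (λ-bound)=1
use order (left to right): u, y, u, z, w
typing: well-typed — term : (((A -> C) -> C) -> C) -> A -> C
across the five disciplines: ordered ✗, linear ✗, affine ✗, relevant ✓, unrestricted ✓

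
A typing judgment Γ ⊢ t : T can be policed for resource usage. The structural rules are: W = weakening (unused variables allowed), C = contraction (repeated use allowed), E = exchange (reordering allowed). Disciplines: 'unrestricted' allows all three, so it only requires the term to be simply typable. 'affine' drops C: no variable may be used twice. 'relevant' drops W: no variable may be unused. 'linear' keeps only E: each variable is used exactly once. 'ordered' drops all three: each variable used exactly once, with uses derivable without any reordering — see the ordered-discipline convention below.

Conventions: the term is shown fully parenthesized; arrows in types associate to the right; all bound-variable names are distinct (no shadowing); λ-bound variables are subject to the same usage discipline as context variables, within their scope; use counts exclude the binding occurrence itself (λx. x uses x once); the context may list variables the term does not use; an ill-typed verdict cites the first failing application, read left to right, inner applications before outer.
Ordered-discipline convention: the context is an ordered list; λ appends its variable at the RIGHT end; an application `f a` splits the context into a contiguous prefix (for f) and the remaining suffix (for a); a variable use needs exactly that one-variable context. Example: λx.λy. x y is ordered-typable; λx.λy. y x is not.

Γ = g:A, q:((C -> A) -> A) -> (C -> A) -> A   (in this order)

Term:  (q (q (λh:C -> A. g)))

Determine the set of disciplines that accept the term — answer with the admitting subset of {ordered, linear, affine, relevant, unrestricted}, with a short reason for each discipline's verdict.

admitting disciplines: unrestricted
use counts: g ×1, q ×2, h [bound] ×0
use order (left to right): q, q, g
typing: well-typed — term : (C -> A) -> A
ordered ✗ (repeated use of q ×2; h never used (weakening))
linear ✗ (repeated use of q ×2; h never used (weakening))
affine ✗ (repeated use of q ×2)
relevant ✗ (h never used (weakening))
unrestricted ✓ (typability at (C -> A) -> A is all that's needed)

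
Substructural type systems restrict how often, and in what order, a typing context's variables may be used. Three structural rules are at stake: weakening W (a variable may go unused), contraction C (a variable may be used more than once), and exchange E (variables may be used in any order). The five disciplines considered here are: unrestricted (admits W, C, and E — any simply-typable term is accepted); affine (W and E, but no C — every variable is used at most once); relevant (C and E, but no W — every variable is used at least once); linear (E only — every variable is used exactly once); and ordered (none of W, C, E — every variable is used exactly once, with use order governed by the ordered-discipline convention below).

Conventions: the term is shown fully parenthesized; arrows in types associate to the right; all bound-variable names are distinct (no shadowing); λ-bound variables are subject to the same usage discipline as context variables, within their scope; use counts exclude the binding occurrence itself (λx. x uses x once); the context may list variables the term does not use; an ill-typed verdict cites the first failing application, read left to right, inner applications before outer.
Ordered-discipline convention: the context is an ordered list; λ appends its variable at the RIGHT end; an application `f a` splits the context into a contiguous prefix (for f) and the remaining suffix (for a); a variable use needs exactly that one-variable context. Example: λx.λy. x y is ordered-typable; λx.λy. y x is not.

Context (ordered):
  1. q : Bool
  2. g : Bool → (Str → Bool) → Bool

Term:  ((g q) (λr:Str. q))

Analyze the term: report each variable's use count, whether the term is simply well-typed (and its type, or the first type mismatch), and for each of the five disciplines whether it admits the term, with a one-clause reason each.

counts: q: 2; g: 1; r (λ-bound): 0
use order (left to right): g, q, q
typing: ✓ — Bool
ordered ✗ (needs contraction — q ×2; unused: r — weakening required)
linear ✗ (needs contraction — q ×2; unused: r — weakening required)
affine ✗ (needs contraction — q ×2)
relevant ✗ (unused: r — weakening required)
unrestricted ✓ (type-checks (Bool) and nothing is barred)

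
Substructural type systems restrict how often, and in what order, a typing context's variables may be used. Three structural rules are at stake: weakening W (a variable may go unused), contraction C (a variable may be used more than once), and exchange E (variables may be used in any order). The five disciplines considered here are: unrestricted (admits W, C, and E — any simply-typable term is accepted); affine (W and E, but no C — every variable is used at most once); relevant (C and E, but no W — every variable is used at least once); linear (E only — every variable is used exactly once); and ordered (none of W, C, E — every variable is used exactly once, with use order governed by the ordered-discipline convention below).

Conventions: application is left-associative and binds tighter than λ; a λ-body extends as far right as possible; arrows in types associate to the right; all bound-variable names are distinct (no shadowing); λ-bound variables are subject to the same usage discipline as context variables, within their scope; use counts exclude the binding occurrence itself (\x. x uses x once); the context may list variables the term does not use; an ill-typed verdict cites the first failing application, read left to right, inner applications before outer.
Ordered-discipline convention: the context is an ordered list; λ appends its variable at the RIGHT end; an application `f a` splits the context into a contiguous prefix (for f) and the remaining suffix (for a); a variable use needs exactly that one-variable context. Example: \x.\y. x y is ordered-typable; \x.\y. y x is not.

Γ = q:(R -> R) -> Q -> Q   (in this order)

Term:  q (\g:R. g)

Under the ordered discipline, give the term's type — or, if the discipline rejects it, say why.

term : Q -> Q
counts: q ×1; g [bound] ×1
left-to-right use order: q, g
typing: ✓ — Q -> Q
summary: ordered ✓; linear ✓; affine ✓; relevant ✓; unrestricted ✓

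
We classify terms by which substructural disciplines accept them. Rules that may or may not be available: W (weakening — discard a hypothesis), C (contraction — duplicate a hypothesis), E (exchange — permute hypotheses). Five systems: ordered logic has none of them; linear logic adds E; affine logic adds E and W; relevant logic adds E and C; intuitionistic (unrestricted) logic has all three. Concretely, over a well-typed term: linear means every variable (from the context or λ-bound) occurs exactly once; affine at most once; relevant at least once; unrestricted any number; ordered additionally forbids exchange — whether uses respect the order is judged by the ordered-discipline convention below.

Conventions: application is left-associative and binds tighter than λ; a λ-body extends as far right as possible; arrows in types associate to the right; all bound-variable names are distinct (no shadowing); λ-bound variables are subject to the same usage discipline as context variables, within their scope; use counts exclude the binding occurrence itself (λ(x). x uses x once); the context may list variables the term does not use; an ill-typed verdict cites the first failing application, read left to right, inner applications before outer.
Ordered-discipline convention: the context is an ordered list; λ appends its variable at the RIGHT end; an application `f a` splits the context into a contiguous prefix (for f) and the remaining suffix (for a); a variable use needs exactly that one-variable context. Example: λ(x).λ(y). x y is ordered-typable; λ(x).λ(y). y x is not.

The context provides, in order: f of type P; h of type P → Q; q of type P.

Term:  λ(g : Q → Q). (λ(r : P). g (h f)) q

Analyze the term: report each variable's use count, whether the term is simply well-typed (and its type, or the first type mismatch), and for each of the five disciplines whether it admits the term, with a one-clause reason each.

usage: f: 1, h: 1, q: 1, g [bound]: 1, r [bound]: 0
use order (left to right): g, h, f, q
typing: the term checks, with type (Q → Q) → Q
ordered ✗ (r left unused)
linear ✗ (r left unused)
affine ✓ (none of f, h, q, g, r used more than once)
relevant ✗ (r left unused)
unrestricted ✓ (type-checks ((Q → Q) → Q) and nothing is barred)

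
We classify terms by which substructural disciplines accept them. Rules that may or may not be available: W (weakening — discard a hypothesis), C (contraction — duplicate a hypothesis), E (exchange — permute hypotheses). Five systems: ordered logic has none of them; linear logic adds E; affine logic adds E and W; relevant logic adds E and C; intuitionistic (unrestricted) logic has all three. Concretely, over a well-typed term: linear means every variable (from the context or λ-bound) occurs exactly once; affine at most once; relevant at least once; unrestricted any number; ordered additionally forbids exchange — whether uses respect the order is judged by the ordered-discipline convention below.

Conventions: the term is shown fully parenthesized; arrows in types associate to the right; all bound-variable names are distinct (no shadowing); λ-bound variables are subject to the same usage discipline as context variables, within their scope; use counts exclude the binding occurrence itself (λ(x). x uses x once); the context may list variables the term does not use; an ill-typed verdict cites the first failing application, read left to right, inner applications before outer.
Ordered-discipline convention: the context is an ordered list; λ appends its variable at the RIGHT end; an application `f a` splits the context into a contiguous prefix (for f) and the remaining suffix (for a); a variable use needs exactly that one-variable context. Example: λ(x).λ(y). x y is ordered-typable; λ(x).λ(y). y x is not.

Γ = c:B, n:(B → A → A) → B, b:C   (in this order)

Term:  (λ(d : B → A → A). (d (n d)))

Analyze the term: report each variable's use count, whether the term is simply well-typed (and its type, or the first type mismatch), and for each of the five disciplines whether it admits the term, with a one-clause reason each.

variable uses: c=0, n=1, b=0, d (bound)=2
uses in reading order: d, n, d
typing: well-typed — term : (B → A → A) → A → A
ordered: ✗ — repeated use of d ×2; c, b left unused
linear: ✗ — repeated use of d ×2; c, b left unused
affine: ✗ — repeated use of d ×2
relevant: ✗ — c, b left unused
unrestricted: ✓ — type-checks ((B → A → A) → A → A) and nothing is barred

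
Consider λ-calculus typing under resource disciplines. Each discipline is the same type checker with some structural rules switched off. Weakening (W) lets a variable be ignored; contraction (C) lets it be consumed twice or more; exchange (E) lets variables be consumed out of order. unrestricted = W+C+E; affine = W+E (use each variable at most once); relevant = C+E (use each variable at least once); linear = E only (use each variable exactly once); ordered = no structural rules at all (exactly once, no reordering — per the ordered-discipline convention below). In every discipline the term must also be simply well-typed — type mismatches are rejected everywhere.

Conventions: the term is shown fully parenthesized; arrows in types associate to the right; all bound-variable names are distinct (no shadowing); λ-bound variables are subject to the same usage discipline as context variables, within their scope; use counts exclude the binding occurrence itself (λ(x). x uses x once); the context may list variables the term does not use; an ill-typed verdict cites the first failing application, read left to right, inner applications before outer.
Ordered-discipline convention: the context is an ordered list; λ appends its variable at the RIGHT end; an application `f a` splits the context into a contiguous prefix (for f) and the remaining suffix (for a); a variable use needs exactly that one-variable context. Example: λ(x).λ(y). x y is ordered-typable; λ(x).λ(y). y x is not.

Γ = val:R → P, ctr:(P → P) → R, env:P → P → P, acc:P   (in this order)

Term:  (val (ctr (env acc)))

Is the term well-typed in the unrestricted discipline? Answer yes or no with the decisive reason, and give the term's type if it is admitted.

yes — typability at P is all that's needed; term : P
use counts: val: 1×; ctr: 1×; env: 1×; acc: 1×
left-to-right use order: val, ctr, env, acc
typing: well-typed — term : P
per-discipline verdicts: ordered ✓ | linear ✓ | affine ✓ | relevant ✓ | unrestricted ✓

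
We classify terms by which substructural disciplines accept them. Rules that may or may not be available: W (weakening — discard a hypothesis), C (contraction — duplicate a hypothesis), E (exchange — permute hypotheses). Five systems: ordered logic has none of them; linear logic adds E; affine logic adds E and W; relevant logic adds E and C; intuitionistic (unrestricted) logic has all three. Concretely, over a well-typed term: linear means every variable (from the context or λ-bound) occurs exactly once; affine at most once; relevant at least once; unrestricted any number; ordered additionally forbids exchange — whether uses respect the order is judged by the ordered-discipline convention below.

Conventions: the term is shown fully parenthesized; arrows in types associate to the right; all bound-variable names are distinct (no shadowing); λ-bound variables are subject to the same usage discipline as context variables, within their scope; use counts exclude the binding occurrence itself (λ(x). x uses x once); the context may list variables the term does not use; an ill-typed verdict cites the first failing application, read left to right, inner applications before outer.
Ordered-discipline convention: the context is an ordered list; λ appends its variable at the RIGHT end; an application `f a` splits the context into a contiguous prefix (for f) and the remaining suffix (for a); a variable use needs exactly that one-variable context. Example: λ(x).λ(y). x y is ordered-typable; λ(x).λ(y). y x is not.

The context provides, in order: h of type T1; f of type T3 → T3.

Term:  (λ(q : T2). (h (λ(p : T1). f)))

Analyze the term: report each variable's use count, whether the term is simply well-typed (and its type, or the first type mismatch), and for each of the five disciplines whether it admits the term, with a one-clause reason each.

usage: h ×1, f ×1, q [bound] ×0, p [bound] ×0
use order (left to right): h, f
typing: ill-typed: non-function type T1 applied to an argument
ordered: ✗, a type mismatch blocks all five
linear: ✗, the type mismatch rejects it
affine: ✗, not simply typable
relevant: ✗, fails simple typing
unrestricted: ✗, a type mismatch blocks all five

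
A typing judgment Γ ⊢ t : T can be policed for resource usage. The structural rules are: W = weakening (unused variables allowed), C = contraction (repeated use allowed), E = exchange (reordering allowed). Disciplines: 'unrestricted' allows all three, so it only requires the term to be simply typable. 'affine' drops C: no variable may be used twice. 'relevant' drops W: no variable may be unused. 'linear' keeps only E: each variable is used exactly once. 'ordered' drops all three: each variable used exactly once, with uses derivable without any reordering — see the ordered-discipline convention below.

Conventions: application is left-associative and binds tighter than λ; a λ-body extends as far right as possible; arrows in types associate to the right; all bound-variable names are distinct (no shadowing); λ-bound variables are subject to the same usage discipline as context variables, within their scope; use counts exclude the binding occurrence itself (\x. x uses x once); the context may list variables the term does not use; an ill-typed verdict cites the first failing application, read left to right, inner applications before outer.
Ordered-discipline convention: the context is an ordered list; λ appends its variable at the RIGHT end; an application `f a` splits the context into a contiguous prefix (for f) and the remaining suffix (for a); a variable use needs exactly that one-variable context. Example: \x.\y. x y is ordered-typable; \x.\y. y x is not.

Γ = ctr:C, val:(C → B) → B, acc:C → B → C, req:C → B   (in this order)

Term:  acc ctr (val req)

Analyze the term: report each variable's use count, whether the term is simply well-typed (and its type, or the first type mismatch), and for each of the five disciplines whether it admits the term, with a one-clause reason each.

variable uses: ctr: 1, val: 1, acc: 1, req: 1
left-to-right use order: acc, ctr, val, req
typing: well-typed — term : C
ordered ✗ (needs exchange: uses follow acc, ctr, val, req)
linear ✓ (single use per variable (ctr, val, acc, req))
affine ✓ (at most one use each (ctr, val, acc, req))
relevant ✓ (ctr, val, acc, req: all used, weakening unneeded)
unrestricted ✓ (typability at C is all that's needed)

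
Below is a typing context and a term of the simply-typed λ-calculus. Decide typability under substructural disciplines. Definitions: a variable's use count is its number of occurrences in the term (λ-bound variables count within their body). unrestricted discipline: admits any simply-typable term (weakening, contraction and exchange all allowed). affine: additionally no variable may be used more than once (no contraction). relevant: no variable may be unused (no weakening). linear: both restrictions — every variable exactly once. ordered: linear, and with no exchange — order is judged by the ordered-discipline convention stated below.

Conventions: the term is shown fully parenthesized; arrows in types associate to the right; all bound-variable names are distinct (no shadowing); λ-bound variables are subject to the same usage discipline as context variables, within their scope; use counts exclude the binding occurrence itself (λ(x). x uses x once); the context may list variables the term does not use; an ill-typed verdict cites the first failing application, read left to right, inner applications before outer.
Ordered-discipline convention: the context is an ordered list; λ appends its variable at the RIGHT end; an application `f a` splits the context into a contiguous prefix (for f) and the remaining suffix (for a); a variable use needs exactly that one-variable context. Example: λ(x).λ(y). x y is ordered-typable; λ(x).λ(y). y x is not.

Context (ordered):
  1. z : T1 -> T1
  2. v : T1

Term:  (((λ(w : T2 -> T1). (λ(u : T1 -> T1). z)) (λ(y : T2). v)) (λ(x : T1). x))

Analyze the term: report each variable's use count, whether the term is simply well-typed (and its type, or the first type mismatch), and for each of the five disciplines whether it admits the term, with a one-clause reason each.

counts: z: 1, v: 1, w [bound]: 0, u [bound]: 0, y [bound]: 0, x [bound]: 1
uses in reading order: z, v, x
typing: well-typed — term : T1 -> T1
ordered ✗ (needs weakening: w, u, y unused)
linear ✗ (needs weakening: w, u, y unused)
affine ✓ (z, v, w, u, y, x: no repeats, contraction unneeded)
relevant ✗ (needs weakening: w, u, y unused)
unrestricted ✓ (simply typable at T1 -> T1; W, C, E all held)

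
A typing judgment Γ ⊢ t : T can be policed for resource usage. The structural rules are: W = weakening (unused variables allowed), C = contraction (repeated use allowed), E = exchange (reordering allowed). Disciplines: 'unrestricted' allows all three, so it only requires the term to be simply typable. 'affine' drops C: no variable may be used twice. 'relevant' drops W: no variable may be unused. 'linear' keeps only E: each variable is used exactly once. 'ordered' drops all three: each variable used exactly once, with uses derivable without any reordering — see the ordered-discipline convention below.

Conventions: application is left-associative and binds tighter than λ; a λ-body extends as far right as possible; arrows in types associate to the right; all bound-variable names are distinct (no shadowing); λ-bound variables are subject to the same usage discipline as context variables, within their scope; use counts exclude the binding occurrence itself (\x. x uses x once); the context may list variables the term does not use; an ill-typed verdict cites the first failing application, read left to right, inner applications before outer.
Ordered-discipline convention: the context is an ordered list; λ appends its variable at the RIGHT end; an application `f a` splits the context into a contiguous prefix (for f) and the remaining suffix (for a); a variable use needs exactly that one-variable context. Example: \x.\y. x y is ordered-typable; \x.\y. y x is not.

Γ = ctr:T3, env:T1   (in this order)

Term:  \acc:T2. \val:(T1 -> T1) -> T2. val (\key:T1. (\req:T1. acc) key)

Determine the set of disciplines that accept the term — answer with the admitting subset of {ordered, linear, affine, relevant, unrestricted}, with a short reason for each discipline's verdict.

admitting disciplines: none
variable uses: ctr: 0; env: 0; acc (λ-bound): 1; val (λ-bound): 1; key (λ-bound): 1; req (λ-bound): 0
uses in reading order: val, acc, key
typing: ill-typed: an argument T1 -> T2 mismatches the expected T1 -> T1
ordered: ✗ — fails simple typing
linear: ✗ — a type mismatch blocks all five
affine: ✗ — the type mismatch rejects it
relevant: ✗ — not simply typable
unrestricted: ✗ — fails simple typing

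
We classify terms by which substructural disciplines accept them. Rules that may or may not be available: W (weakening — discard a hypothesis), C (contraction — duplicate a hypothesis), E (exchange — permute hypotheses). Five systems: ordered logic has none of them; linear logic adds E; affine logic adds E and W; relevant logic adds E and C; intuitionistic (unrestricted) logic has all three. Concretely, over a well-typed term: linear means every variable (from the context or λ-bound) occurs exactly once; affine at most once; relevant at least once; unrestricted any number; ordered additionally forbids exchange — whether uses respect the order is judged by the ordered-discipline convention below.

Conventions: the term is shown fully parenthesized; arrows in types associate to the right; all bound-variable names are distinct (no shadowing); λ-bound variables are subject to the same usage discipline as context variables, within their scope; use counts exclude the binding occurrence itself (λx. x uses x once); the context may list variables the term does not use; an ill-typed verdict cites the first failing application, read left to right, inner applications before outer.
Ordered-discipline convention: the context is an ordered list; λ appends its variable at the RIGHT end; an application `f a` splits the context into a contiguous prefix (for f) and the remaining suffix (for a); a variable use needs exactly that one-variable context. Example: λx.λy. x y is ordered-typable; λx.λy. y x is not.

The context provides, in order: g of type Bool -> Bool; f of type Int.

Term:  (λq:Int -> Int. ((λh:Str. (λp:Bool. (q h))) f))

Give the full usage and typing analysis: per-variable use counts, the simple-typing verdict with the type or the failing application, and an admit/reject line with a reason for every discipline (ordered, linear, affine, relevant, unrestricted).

counts: g ×0; f ×1; q (λ-bound) ×1; h (λ-bound) ×1; p (λ-bound) ×0
uses in reading order: q, h, f
typing: ill-typed: an argument Str mismatches the expected Int
ordered: ✗, not simply typable
linear: ✗, fails simple typing
affine: ✗, a type mismatch blocks all five
relevant: ✗, the type mismatch rejects it
unrestricted: ✗, not simply typable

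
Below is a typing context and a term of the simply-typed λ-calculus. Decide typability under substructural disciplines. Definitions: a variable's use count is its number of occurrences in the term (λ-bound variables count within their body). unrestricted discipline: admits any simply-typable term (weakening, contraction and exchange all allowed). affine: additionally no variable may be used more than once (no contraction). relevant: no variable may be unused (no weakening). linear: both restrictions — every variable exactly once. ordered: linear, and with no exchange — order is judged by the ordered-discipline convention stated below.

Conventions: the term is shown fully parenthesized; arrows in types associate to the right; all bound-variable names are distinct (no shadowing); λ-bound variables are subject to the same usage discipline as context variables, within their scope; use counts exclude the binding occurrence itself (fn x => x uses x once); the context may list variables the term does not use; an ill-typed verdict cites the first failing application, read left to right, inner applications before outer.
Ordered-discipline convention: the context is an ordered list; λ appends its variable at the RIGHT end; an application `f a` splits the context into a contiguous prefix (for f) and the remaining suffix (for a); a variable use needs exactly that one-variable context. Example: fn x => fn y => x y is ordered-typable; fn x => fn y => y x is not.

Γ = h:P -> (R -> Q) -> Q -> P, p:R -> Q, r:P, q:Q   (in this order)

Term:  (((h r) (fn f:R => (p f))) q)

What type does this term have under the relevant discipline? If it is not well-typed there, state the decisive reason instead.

term : P
counts: h=1; p=1; r=1; q=1; f (λ-bound)=1
use order (left to right): h, r, p, f, q
typing: the term checks, with type P
summary: ordered ✗ | linear ✓ | affine ✓ | relevant ✓ | unrestricted ✓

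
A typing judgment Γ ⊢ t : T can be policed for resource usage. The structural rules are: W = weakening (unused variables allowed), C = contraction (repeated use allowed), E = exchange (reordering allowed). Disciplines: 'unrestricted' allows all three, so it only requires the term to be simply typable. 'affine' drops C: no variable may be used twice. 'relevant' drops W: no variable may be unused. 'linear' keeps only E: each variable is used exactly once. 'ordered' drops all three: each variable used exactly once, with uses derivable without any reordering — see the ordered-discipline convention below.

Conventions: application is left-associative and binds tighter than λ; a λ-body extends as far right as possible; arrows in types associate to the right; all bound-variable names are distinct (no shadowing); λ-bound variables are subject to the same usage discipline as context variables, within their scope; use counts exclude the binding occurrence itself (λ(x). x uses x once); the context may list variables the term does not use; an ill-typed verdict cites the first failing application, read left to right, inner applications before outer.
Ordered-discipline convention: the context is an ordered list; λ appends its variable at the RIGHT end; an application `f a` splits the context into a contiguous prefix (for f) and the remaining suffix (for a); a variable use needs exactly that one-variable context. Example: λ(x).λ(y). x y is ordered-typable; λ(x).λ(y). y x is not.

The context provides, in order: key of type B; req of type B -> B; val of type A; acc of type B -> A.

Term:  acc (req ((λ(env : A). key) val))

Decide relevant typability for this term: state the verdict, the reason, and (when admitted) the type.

no — env never used (weakening)
counts: key: 1×, req: 1×, val: 1×, acc: 1×, env [bound]: 0×
uses in reading order: acc, req, key, val
typing: well-typed at A
across the five disciplines: ordered ✗, linear ✗, affine ✓, relevant ✗, unrestricted ✓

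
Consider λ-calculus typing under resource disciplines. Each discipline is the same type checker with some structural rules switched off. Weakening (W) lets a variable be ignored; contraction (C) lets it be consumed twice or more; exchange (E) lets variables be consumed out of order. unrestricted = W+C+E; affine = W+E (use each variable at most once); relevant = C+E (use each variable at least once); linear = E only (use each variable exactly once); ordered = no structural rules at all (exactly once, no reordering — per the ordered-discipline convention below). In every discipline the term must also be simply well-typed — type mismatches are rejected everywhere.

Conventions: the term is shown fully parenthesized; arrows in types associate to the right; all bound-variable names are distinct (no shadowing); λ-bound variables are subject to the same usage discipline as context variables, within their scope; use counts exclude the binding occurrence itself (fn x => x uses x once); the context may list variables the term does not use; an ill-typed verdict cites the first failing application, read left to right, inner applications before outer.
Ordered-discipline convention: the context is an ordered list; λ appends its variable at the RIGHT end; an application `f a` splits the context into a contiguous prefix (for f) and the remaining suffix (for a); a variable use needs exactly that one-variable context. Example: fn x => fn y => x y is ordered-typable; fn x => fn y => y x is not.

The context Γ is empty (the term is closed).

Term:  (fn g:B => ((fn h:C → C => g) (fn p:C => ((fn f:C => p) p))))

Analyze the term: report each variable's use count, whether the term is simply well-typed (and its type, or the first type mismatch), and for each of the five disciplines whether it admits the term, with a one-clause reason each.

usage: g (λ-bound) ×1; h (λ-bound) ×0; p (λ-bound) ×2; f (λ-bound) ×0
order of uses: g, p, p
typing: ✓ — B → B
ordered: ✗ — repeated use of p ×2; h, f left unused
linear: ✗ — repeated use of p ×2; h, f left unused
affine: ✗ — repeated use of p ×2
relevant: ✗ — h, f left unused
unrestricted: ✓ — typability at B → B is all that's needed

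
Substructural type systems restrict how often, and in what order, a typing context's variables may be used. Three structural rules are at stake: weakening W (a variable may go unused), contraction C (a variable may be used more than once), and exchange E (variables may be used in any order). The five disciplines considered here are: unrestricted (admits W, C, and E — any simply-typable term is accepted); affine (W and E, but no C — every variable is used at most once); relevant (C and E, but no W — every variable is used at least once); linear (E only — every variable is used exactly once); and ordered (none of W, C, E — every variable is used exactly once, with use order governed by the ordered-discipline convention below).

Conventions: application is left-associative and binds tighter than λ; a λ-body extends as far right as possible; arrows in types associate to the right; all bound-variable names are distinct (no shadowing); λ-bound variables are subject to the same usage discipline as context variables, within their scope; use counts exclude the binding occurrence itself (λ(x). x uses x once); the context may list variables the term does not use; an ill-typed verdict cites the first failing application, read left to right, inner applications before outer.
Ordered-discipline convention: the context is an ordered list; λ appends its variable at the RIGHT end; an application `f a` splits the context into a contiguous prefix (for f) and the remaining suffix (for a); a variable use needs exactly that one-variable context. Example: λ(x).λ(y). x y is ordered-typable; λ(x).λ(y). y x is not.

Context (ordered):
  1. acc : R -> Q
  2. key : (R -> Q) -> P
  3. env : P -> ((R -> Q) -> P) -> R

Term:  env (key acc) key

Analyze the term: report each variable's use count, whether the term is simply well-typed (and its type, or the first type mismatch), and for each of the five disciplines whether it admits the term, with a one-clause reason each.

usage: acc ×1, key ×2, env ×1
use order (left to right): env, key, acc, key
typing: well-typed at R
ordered: ✗ — key ×2 used more than once (contraction)
linear: ✗ — key ×2 used more than once (contraction)
affine: ✗ — key ×2 used more than once (contraction)
relevant: ✓ — every one of acc, key, env appears
unrestricted: ✓ — simply typable at R; W, C, E all held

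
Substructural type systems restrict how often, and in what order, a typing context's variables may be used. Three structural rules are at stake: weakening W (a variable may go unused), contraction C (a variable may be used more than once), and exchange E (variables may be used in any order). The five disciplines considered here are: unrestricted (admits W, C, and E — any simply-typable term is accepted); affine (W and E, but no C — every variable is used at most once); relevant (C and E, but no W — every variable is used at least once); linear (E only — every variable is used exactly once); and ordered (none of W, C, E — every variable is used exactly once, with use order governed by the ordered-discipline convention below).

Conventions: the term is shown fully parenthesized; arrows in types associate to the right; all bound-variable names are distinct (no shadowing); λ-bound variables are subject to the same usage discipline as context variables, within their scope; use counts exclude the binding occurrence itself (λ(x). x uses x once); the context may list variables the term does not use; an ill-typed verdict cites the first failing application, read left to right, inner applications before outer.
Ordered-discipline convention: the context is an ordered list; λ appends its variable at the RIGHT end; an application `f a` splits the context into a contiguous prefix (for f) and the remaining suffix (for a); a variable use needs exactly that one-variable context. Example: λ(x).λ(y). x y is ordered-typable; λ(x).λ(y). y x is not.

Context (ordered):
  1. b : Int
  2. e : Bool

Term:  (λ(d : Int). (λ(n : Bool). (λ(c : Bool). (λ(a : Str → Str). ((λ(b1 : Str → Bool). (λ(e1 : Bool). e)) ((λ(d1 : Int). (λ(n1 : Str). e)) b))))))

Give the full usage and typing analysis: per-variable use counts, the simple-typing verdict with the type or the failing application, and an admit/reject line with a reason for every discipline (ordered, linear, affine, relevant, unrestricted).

counts: b=1, e=2, d (bound)=0, n (bound)=0, c (bound)=0, a (bound)=0, b1 (bound)=0, e1 (bound)=0, d1 (bound)=0, n1 (bound)=0
order of uses: e, e, b
typing: well-typed — term : Int → Bool → Bool → (Str → Str) → Bool → Bool
ordered: ✗, needs contraction — e ×2; d, n, c, a, b1, e1, d1, n1 never used (weakening)
linear: ✗, needs contraction — e ×2; d, n, c, a, b1, e1, d1, n1 never used (weakening)
affine: ✗, needs contraction — e ×2
relevant: ✗, d, n, c, a, b1, e1, d1, n1 never used (weakening)
unrestricted: ✓, well-typed at Int → Bool → Bool → (Str → Str) → Bool → Bool; no restrictions here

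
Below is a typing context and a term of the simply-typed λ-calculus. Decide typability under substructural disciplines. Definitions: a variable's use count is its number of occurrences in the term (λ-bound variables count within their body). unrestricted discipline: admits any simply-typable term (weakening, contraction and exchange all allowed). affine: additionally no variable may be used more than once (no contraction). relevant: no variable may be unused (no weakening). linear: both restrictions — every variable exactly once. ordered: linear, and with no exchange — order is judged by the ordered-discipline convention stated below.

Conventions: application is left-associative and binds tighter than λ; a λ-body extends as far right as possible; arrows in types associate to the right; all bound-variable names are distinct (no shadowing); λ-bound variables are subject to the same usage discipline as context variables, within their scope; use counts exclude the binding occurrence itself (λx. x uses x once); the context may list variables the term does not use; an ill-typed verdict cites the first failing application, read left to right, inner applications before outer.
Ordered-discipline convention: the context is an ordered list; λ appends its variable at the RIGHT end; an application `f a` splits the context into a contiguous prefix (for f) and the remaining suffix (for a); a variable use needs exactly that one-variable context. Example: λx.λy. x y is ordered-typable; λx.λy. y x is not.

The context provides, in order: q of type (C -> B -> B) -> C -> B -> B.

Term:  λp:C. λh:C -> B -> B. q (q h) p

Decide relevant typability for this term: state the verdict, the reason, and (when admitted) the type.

yes — q, p, h: all used, weakening unneeded; term : C -> (C -> B -> B) -> B -> B
variable uses: q: 2, p (bound): 1, h (bound): 1
use order (left to right): q, q, h, p
typing: well-typed at C -> (C -> B -> B) -> B -> B
all disciplines: ordered ✗ · linear ✗ · affine ✗ · relevant ✓ · unrestricted ✓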